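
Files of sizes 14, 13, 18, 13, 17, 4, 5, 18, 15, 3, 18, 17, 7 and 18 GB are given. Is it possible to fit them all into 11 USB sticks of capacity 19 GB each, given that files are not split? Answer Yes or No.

A valid assignment using 11 USB sticks:
  USB stick 1: 18 = 18
  USB stick 2: 18 = 18
  USB stick 3: 18 = 18
  USB stick 4: 18 = 18
  USB stick 5: 17 = 17
  USB stick 6: 17 = 17
  USB stick 7: 15 + 4 = 19
  USB stick 8: 14 + 5 = 19
  USB stick 9: 13 + 3 = 16
  USB stick 10: 13 = 13
  USB stick 11: 7 = 7
Every load is within 19 GB, so 11 USB sticks suffice.

Yes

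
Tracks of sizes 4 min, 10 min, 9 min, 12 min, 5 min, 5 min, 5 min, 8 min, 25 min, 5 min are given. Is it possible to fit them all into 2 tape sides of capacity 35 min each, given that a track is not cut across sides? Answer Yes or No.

Total = 88 min; ⌈88/35⌉ = 3.
At least 3 tape sides are required, but only 2 are allowed.

No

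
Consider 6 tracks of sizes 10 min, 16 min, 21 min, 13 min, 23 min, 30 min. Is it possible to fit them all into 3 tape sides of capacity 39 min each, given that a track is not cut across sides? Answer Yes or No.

Total = 113 min; ⌈113/39⌉ = 3.
The bound of 3 does not rule out 3, but exhaustive search shows no assignment into 3 tape sides of capacity 39 min exists — the minimum is 4.

No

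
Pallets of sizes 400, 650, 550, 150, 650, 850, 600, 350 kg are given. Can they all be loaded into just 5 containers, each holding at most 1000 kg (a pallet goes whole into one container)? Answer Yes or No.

Yes

A valid assignment using 5 containers:
  container 1: 850 + 150 = 1000
  container 2: 650 + 350 = 1000
  container 3: 650 = 650
  container 4: 600 + 400 = 1000
  container 5: 550 = 550
Every load is within 1000 kg, so 5 containers suffice.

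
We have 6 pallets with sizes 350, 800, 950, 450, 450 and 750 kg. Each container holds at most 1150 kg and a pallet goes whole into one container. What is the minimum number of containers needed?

4

Total = 950 + 800 + 750 + 450 + 450 + 350 = 3750 kg.
Lower bound: ⌈3750/1150⌉ = 4 containers.
A packing using 4 containers:
  container 1: 950 = 950
  container 2: 800 + 350 = 1150
  container 3: 750 = 750
  container 4: 450 + 450 = 900
This matches the lower bound, so 4 is optimal.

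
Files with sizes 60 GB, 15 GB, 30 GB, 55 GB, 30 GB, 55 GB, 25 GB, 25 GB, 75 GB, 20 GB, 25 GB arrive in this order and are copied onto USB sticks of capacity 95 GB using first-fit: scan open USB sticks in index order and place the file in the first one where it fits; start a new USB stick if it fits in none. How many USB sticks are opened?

  60 → USB stick 1 (new)  [load 60/95]
  15 → USB stick 1  [load 75/95]
  30 → USB stick 2 (new)  [load 30/95]
  55 → USB stick 2  [load 85/95]
  30 → USB stick 3 (new)  [load 30/95]
  55 → USB stick 3  [load 85/95]
  25 → USB stick 4 (new)  [load 25/95]
  25 → USB stick 4  [load 50/95]
  75 → USB stick 5 (new)  [load 75/95]
  20 → USB stick 1  [load 95/95]
  25 → USB stick 4  [load 75/95]
5 USB sticks opened.

5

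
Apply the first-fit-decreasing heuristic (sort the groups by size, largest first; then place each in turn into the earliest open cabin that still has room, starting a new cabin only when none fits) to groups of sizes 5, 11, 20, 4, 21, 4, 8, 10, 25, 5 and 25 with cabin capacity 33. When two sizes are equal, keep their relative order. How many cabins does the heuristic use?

Sorted descending: 25, 25, 21, 20, 11, 10, 8, 5, 5, 4, 4.
  25 → cabin 1 (new)  [load 25/33]
  25 → cabin 2 (new)  [load 25/33]
  21 → cabin 3 (new)  [load 21/33]
  20 → cabin 4 (new)  [load 20/33]
  11 → cabin 3  [load 32/33]
  10 → cabin 4  [load 30/33]
  8 → cabin 1  [load 33/33]
  5 → cabin 2  [load 30/33]
  5 → cabin 5 (new)  [load 5/33]
  4 → cabin 5  [load 9/33]
  4 → cabin 5  [load 13/33]
5 cabins opened.

5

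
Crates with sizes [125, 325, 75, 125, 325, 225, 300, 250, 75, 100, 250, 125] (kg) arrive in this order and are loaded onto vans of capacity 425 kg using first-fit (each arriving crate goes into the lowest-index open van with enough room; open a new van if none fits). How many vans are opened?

  125 → van 1 (new)  [load 125/425]
  325 → van 2 (new)  [load 325/425]
  75 → van 1  [load 200/425]
  125 → van 1  [load 325/425]
  325 → van 3 (new)  [load 325/425]
  225 → van 4 (new)  [load 225/425]
  300 → van 5 (new)  [load 300/425]
  250 → van 6 (new)  [load 250/425]
  75 → van 1  [load 400/425]
  100 → van 2  [load 425/425]
  250 → van 7 (new)  [load 250/425]
  125 → van 4  [load 350/425]
7 vans opened.

7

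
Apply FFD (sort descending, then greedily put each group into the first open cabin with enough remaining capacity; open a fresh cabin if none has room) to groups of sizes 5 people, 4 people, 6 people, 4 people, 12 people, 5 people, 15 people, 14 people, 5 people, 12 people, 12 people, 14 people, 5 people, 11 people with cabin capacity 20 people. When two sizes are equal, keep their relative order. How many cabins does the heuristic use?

Sorted descending: 15, 14, 14, 12, 12, 12, 11, 6, 5, 5, 5, 5, 4, 4.
  15 → cabin 1 (new)  [load 15/20]
  14 → cabin 2 (new)  [load 14/20]
  14 → cabin 3 (new)  [load 14/20]
  12 → cabin 4 (new)  [load 12/20]
  12 → cabin 5 (new)  [load 12/20]
  12 → cabin 6 (new)  [load 12/20]
  11 → cabin 7 (new)  [load 11/20]
  6 → cabin 2  [load 20/20]
  5 → cabin 1  [load 20/20]
  5 → cabin 3  [load 19/20]
  5 → cabin 4  [load 17/20]
  5 → cabin 5  [load 17/20]
  4 → cabin 6  [load 16/20]
  4 → cabin 6  [load 20/20]
7 cabins opened.

7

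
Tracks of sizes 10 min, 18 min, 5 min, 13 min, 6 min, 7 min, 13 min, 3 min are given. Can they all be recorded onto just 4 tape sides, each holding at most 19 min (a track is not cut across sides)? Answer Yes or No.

Total = 75 min; ⌈75/19⌉ = 4.
The bound of 4 does not rule out 4, but exhaustive search shows no assignment into 4 tape sides of capacity 19 min exists — the minimum is 5.

No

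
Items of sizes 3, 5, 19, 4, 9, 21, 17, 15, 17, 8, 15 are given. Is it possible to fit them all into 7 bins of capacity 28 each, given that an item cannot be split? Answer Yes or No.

A valid assignment using 6 bins:
  bin 1: 21 + 5 = 26
  bin 2: 19 + 9 = 28
  bin 3: 17 + 8 + 3 = 28
  bin 4: 17 + 4 = 21
  bin 5: 15 = 15
  bin 6: 15 = 15
That uses only 6 ≤ 7, so 7 bins are enough.

Yes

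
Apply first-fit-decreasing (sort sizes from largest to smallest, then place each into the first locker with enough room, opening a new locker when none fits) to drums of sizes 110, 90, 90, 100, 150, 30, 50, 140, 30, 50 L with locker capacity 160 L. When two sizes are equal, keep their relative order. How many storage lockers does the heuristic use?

Sorted descending: 150, 140, 110, 100, 90, 90, 50, 50, 30, 30.
  150 → locker 1 (new)  [load 150/160]
  140 → locker 2 (new)  [load 140/160]
  110 → locker 3 (new)  [load 110/160]
  100 → locker 4 (new)  [load 100/160]
  90 → locker 5 (new)  [load 90/160]
  90 → locker 6 (new)  [load 90/160]
  50 → locker 3  [load 160/160]
  50 → locker 4  [load 150/160]
  30 → locker 5  [load 120/160]
  30 → locker 5  [load 150/160]
6 storage lockers opened.

6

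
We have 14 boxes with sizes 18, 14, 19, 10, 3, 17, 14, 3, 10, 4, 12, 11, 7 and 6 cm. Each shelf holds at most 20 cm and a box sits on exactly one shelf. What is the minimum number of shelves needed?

8

Total = 19 + 18 + 17 + 14 + 14 + 12 + 11 + 10 + 10 + 7 + 6 + 4 + 3 + 3 = 148 cm.
Lower bound: ⌈148/20⌉ = 8 shelves.
A packing using 8 shelves:
  shelf 1: 19 = 19
  shelf 2: 18 = 18
  shelf 3: 17 + 3 = 20
  shelf 4: 14 + 6 = 20
  shelf 5: 14 + 4 = 18
  shelf 6: 12 + 7 = 19
  shelf 7: 11 + 3 = 14
  shelf 8: 10 + 10 = 20
This matches the lower bound, so 8 is optimal.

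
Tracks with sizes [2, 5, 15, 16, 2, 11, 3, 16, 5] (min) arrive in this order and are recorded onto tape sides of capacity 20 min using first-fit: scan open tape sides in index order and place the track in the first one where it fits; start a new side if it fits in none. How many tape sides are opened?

  2 → side 1 (new)  [load 2/20]
  5 → side 1  [load 7/20]
  15 → side 2 (new)  [load 15/20]
  16 → side 3 (new)  [load 16/20]
  2 → side 1  [load 9/20]
  11 → side 1  [load 20/20]
  3 → side 2  [load 18/20]
  16 → side 4 (new)  [load 16/20]
  5 → side 5 (new)  [load 5/20]
5 tape sides opened.

5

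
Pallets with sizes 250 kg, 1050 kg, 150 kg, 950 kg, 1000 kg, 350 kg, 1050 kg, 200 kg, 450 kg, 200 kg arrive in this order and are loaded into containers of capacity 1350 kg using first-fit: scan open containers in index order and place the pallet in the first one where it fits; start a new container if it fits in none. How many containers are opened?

  250 → container 1 (new)  [load 250/1350]
  1050 → container 1  [load 1300/1350]
  150 → container 2 (new)  [load 150/1350]
  950 → container 2  [load 1100/1350]
  1000 → container 3 (new)  [load 1000/1350]
  350 → container 3  [load 1350/1350]
  1050 → container 4 (new)  [load 1050/1350]
  200 → container 2  [load 1300/1350]
  450 → container 5 (new)  [load 450/1350]
  200 → container 4  [load 1250/1350]
5 containers opened.

5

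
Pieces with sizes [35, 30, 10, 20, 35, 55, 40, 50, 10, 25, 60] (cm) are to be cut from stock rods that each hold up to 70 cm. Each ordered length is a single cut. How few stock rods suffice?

Total = 60 + 55 + 50 + 40 + 35 + 35 + 30 + 25 + 20 + 10 + 10 = 370 cm.
Lower bound: ⌈370/70⌉ = 6 stock rods.
A packing using 6 stock rods:
  stock rod 1: 60 + 10 = 70
  stock rod 2: 55 + 10 = 65
  stock rod 3: 50 + 20 = 70
  stock rod 4: 40 + 30 = 70
  stock rod 5: 35 + 35 = 70
  stock rod 6: 25 = 25
This matches the lower bound, so 6 is optimal.

6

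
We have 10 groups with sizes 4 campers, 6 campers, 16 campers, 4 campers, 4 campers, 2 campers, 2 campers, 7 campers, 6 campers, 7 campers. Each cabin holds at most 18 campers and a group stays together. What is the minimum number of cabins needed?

4

Total = 16 + 7 + 7 + 6 + 6 + 4 + 4 + 4 + 2 + 2 = 58 campers.
Lower bound: ⌈58/18⌉ = 4 cabins.
A packing using 4 cabins:
  cabin 1: 16 + 2 = 18
  cabin 2: 7 + 7 + 4 = 18
  cabin 3: 6 + 6 + 4 + 2 = 18
  cabin 4: 4 = 4
This matches the lower bound, so 4 is optimal.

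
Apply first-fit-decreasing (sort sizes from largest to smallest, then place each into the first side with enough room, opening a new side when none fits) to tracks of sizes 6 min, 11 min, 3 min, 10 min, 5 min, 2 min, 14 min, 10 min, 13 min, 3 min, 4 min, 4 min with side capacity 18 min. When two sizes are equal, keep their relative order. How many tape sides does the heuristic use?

5

Sorted descending: 14, 13, 11, 10, 10, 6, 5, 4, 4, 3, 3, 2.
  14 → side 1 (new)  [load 14/18]
  13 → side 2 (new)  [load 13/18]
  11 → side 3 (new)  [load 11/18]
  10 → side 4 (new)  [load 10/18]
  10 → side 5 (new)  [load 10/18]
  6 → side 3  [load 17/18]
  5 → side 2  [load 18/18]
  4 → side 1  [load 18/18]
  4 → side 4  [load 14/18]
  3 → side 4  [load 17/18]
  3 → side 5  [load 13/18]
  2 → side 5  [load 15/18]
5 tape sides opened.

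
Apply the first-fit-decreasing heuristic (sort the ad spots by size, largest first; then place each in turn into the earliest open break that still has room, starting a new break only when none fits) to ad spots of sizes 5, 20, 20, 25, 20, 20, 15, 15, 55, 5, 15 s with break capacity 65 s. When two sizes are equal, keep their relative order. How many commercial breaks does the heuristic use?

4

Sorted descending: 55, 25, 20, 20, 20, 20, 15, 15, 15, 5, 5.
  55 → break 1 (new)  [load 55/65]
  25 → break 2 (new)  [load 25/65]
  20 → break 2  [load 45/65]
  20 → break 2  [load 65/65]
  20 → break 3 (new)  [load 20/65]
  20 → break 3  [load 40/65]
  15 → break 3  [load 55/65]
  15 → break 4 (new)  [load 15/65]
  15 → break 4  [load 30/65]
  5 → break 1  [load 60/65]
  5 → break 1  [load 65/65]
4 commercial breaks opened.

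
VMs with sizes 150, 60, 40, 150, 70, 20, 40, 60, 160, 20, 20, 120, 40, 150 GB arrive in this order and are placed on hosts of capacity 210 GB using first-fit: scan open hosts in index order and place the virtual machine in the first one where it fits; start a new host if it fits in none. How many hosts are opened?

6

  150 → host 1 (new)  [load 150/210]
  60 → host 1  [load 210/210]
  40 → host 2 (new)  [load 40/210]
  150 → host 2  [load 190/210]
  70 → host 3 (new)  [load 70/210]
  20 → host 2  [load 210/210]
  40 → host 3  [load 110/210]
  60 → host 3  [load 170/210]
  160 → host 4 (new)  [load 160/210]
  20 → host 3  [load 190/210]
  20 → host 3  [load 210/210]
  120 → host 5 (new)  [load 120/210]
  40 → host 4  [load 200/210]
  150 → host 6 (new)  [load 150/210]
6 hosts opened.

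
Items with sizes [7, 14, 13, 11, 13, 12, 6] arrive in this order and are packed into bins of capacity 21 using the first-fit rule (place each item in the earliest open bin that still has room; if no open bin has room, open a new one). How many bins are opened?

  7 → bin 1 (new)  [load 7/21]
  14 → bin 1  [load 21/21]
  13 → bin 2 (new)  [load 13/21]
  11 → bin 3 (new)  [load 11/21]
  13 → bin 4 (new)  [load 13/21]
  12 → bin 5 (new)  [load 12/21]
  6 → bin 2  [load 19/21]
5 bins opened.

5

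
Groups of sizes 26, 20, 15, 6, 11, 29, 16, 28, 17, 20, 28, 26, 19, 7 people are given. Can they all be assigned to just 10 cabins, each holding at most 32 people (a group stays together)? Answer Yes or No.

A valid assignment using 10 cabins:
  cabin 1: 29 = 29
  cabin 2: 28 = 28
  cabin 3: 28 = 28
  cabin 4: 26 + 6 = 32
  cabin 5: 26 = 26
  cabin 6: 20 + 11 = 31
  cabin 7: 20 + 7 = 27
  cabin 8: 19 = 19
  cabin 9: 17 + 15 = 32
  cabin 10: 16 = 16
Every load is within 32 people, so 10 cabins suffice.

Yes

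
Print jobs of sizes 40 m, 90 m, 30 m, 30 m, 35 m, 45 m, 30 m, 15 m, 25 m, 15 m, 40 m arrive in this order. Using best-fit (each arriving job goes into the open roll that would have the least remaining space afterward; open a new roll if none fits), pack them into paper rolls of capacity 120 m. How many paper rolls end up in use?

4

  40 → roll 1 (new)  [load 40/120]
  90 → roll 2 (new)  [load 90/120]
  30 → roll 2  [load 120/120]
  30 → roll 1  [load 70/120]
  35 → roll 1  [load 105/120]
  45 → roll 3 (new)  [load 45/120]
  30 → roll 3  [load 75/120]
  15 → roll 1  [load 120/120]
  25 → roll 3  [load 100/120]
  15 → roll 3  [load 115/120]
  40 → roll 4 (new)  [load 40/120]
4 paper rolls opened.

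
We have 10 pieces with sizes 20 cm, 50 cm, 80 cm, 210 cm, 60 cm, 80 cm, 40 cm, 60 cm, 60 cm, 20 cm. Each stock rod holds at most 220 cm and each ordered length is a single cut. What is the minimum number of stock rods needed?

4

Total = 210 + 80 + 80 + 60 + 60 + 60 + 50 + 40 + 20 + 20 = 680 cm.
Lower bound: ⌈680/220⌉ = 4 stock rods.
A packing using 4 stock rods:
  stock rod 1: 210 = 210
  stock rod 2: 80 + 80 + 60 = 220
  stock rod 3: 60 + 60 + 50 + 40 = 210
  stock rod 4: 20 + 20 = 40
This matches the lower bound, so 4 is optimal.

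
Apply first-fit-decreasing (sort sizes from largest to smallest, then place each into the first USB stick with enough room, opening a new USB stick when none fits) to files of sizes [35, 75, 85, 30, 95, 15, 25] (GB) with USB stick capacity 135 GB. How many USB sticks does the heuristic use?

Sorted descending: 95, 85, 75, 35, 30, 25, 15.
  95 → USB stick 1 (new)  [load 95/135]
  85 → USB stick 2 (new)  [load 85/135]
  75 → USB stick 3 (new)  [load 75/135]
  35 → USB stick 1  [load 130/135]
  30 → USB stick 2  [load 115/135]
  25 → USB stick 3  [load 100/135]
  15 → USB stick 2  [load 130/135]
3 USB sticks opened.

3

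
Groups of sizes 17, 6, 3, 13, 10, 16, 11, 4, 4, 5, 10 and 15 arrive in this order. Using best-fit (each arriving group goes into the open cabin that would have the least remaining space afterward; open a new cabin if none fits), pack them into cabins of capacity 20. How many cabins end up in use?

6

  17 → cabin 1 (new)  [load 17/20]
  6 → cabin 2 (new)  [load 6/20]
  3 → cabin 1  [load 20/20]
  13 → cabin 2  [load 19/20]
  10 → cabin 3 (new)  [load 10/20]
  16 → cabin 4 (new)  [load 16/20]
  11 → cabin 5 (new)  [load 11/20]
  4 → cabin 4  [load 20/20]
  4 → cabin 5  [load 15/20]
  5 → cabin 5  [load 20/20]
  10 → cabin 3  [load 20/20]
  15 → cabin 6 (new)  [load 15/20]
6 cabins opened.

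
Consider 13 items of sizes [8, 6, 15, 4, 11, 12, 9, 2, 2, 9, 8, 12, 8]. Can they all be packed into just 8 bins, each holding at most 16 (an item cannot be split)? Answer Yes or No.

A valid assignment using 8 bins:
  bin 1: 15 = 15
  bin 2: 12 + 4 = 16
  bin 3: 12 + 2 + 2 = 16
  bin 4: 11 = 11
  bin 5: 9 + 6 = 15
  bin 6: 9 = 9
  bin 7: 8 + 8 = 16
  bin 8: 8 = 8
Every load is within 16, so 8 bins suffice.

Yes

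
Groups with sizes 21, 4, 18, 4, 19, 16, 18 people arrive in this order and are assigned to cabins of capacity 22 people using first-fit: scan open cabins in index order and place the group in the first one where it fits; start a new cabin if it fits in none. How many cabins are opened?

5

  21 → cabin 1 (new)  [load 21/22]
  4 → cabin 2 (new)  [load 4/22]
  18 → cabin 2  [load 22/22]
  4 → cabin 3 (new)  [load 4/22]
  19 → cabin 4 (new)  [load 19/22]
  16 → cabin 3  [load 20/22]
  18 → cabin 5 (new)  [load 18/22]
5 cabins opened.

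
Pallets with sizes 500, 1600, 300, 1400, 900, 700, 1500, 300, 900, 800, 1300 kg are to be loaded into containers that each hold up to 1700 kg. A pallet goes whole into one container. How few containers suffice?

Total = 1600 + 1500 + 1400 + 1300 + 900 + 900 + 800 + 700 + 500 + 300 + 300 = 10200 kg.
Lower bound: ⌈10200/1700⌉ = 6 containers.
A packing using 7 containers:
  container 1: 1600 = 1600
  container 2: 1500 = 1500
  container 3: 1400 + 300 = 1700
  container 4: 1300 + 300 = 1600
  container 5: 900 + 800 = 1700
  container 6: 900 + 700 = 1600
  container 7: 500 = 500
No arrangement into 6 containers stays within capacity, so 7 is optimal.

7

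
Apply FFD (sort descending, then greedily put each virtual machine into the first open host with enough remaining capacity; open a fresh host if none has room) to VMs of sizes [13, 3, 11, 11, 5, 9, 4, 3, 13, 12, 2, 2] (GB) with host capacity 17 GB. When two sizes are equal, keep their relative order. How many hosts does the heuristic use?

6

Sorted descending: 13, 13, 12, 11, 11, 9, 5, 4, 3, 3, 2, 2.
  13 → host 1 (new)  [load 13/17]
  13 → host 2 (new)  [load 13/17]
  12 → host 3 (new)  [load 12/17]
  11 → host 4 (new)  [load 11/17]
  11 → host 5 (new)  [load 11/17]
  9 → host 6 (new)  [load 9/17]
  5 → host 3  [load 17/17]
  4 → host 1  [load 17/17]
  3 → host 2  [load 16/17]
  3 → host 4  [load 14/17]
  2 → host 4  [load 16/17]
  2 → host 5  [load 13/17]
6 hosts opened.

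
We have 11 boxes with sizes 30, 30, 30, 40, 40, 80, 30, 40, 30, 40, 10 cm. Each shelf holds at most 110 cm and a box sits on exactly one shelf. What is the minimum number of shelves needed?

4

Total = 80 + 40 + 40 + 40 + 40 + 30 + 30 + 30 + 30 + 30 + 10 = 400 cm.
Lower bound: ⌈400/110⌉ = 4 shelves.
A packing using 4 shelves:
  shelf 1: 80 + 30 = 110
  shelf 2: 40 + 40 + 30 = 110
  shelf 3: 40 + 40 + 30 = 110
  shelf 4: 30 + 30 + 10 = 70
This matches the lower bound, so 4 is optimal.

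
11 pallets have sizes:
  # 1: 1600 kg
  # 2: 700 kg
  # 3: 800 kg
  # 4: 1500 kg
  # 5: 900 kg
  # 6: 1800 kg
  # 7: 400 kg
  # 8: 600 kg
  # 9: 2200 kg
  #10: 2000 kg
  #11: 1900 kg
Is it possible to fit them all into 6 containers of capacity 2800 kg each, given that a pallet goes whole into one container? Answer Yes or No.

Yes

A valid assignment using 6 containers:
  container 1: 2200 + 600 = 2800
  container 2: 2000 + 800 = 2800
  container 3: 1900 + 900 = 2800
  container 4: 1800 + 700 = 2500
  container 5: 1600 + 400 = 2000
  container 6: 1500 = 1500
Every load is within 2800 kg, so 6 containers suffice.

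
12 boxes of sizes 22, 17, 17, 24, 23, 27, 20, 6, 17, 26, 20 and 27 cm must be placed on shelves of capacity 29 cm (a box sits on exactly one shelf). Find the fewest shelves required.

Total = 27 + 27 + 26 + 24 + 23 + 22 + 20 + 20 + 17 + 17 + 17 + 6 = 246 cm.
Lower bound: ⌈246/29⌉ = 9 shelves.
Also, 11 boxes each exceed 29/2 cm, and no two of those can share a shelf, so at least 11 shelves are needed.
A packing using 11 shelves:
  shelf 1: 27 = 27
  shelf 2: 27 = 27
  shelf 3: 26 = 26
  shelf 4: 24 = 24
  shelf 5: 23 + 6 = 29
  shelf 6: 22 = 22
  shelf 7: 20 = 20
  shelf 8: 20 = 20
  shelf 9: 17 = 17
  shelf 10: 17 = 17
  shelf 11: 17 = 17
This matches the lower bound, so 11 is optimal.

11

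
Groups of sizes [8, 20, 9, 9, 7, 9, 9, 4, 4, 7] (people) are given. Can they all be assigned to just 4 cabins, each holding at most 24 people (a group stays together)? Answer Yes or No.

Yes

A valid assignment using 4 cabins:
  cabin 1: 20 + 4 = 24
  cabin 2: 9 + 9 + 4 = 22
  cabin 3: 9 + 9 = 18
  cabin 4: 8 + 7 + 7 = 22
Every load is within 24 people, so 4 cabins suffice.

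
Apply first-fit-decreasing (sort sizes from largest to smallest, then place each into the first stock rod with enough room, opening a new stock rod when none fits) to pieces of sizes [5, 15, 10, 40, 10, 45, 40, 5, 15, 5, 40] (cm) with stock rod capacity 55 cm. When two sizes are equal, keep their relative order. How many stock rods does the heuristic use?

Sorted descending: 45, 40, 40, 40, 15, 15, 10, 10, 5, 5, 5.
  45 → stock rod 1 (new)  [load 45/55]
  40 → stock rod 2 (new)  [load 40/55]
  40 → stock rod 3 (new)  [load 40/55]
  40 → stock rod 4 (new)  [load 40/55]
  15 → stock rod 2  [load 55/55]
  15 → stock rod 3  [load 55/55]
  10 → stock rod 1  [load 55/55]
  10 → stock rod 4  [load 50/55]
  5 → stock rod 4  [load 55/55]
  5 → stock rod 5 (new)  [load 5/55]
  5 → stock rod 5  [load 10/55]
5 stock rods opened.

5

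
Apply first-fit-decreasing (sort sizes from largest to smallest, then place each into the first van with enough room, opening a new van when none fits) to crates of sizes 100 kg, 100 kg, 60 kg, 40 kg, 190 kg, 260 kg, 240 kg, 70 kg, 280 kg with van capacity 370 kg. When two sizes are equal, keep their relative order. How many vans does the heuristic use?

4

Sorted descending: 280, 260, 240, 190, 100, 100, 70, 60, 40.
  280 → van 1 (new)  [load 280/370]
  260 → van 2 (new)  [load 260/370]
  240 → van 3 (new)  [load 240/370]
  190 → van 4 (new)  [load 190/370]
  100 → van 2  [load 360/370]
  100 → van 3  [load 340/370]
  70 → van 1  [load 350/370]
  60 → van 4  [load 250/370]
  40 → van 4  [load 290/370]
4 vans opened.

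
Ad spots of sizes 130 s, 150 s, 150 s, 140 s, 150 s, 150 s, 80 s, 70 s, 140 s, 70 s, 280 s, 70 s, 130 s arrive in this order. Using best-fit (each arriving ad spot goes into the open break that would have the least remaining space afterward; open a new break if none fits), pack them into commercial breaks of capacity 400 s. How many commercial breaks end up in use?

  130 → break 1 (new)  [load 130/400]
  150 → break 1  [load 280/400]
  150 → break 2 (new)  [load 150/400]
  140 → break 2  [load 290/400]
  150 → break 3 (new)  [load 150/400]
  150 → break 3  [load 300/400]
  80 → break 3  [load 380/400]
  70 → break 2  [load 360/400]
  140 → break 4 (new)  [load 140/400]
  70 → break 1  [load 350/400]
  280 → break 5 (new)  [load 280/400]
  70 → break 5  [load 350/400]
  130 → break 4  [load 270/400]
5 commercial breaks opened.

5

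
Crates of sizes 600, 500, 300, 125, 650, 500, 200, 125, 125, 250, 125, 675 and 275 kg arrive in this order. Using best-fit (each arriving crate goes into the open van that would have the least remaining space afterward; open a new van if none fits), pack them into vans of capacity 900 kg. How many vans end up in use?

6

  600 → van 1 (new)  [load 600/900]
  500 → van 2 (new)  [load 500/900]
  300 → van 1  [load 900/900]
  125 → van 2  [load 625/900]
  650 → van 3 (new)  [load 650/900]
  500 → van 4 (new)  [load 500/900]
  200 → van 3  [load 850/900]
  125 → van 2  [load 750/900]
  125 → van 2  [load 875/900]
  250 → van 4  [load 750/900]
  125 → van 4  [load 875/900]
  675 → van 5 (new)  [load 675/900]
  275 → van 6 (new)  [load 275/900]
6 vans opened.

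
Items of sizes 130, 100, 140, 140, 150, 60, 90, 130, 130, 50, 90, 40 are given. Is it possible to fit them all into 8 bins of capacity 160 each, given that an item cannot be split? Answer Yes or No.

Total = 1250; ⌈1250/160⌉ = 8.
9 items each exceed half the capacity and cannot share a bin, forcing at least 9 bins.
At least 9 bins are required, but only 8 are allowed.

No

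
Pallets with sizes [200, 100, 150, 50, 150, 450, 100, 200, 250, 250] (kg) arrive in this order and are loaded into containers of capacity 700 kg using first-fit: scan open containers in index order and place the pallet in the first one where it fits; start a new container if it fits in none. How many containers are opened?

  200 → container 1 (new)  [load 200/700]
  100 → container 1  [load 300/700]
  150 → container 1  [load 450/700]
  50 → container 1  [load 500/700]
  150 → container 1  [load 650/700]
  450 → container 2 (new)  [load 450/700]
  100 → container 2  [load 550/700]
  200 → container 3 (new)  [load 200/700]
  250 → container 3  [load 450/700]
  250 → container 3  [load 700/700]
3 containers opened.

3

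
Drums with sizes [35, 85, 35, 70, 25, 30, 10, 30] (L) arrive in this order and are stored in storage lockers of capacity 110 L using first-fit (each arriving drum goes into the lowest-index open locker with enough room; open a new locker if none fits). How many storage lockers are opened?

4

  35 → locker 1 (new)  [load 35/110]
  85 → locker 2 (new)  [load 85/110]
  35 → locker 1  [load 70/110]
  70 → locker 3 (new)  [load 70/110]
  25 → locker 1  [load 95/110]
  30 → locker 3  [load 100/110]
  10 → locker 1  [load 105/110]
  30 → locker 4 (new)  [load 30/110]
4 storage lockers opened.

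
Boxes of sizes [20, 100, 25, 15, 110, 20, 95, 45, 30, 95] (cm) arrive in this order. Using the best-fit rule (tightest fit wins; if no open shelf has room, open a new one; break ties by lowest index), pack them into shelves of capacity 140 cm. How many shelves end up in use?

5

  20 → shelf 1 (new)  [load 20/140]
  100 → shelf 1  [load 120/140]
  25 → shelf 2 (new)  [load 25/140]
  15 → shelf 1  [load 135/140]
  110 → shelf 2  [load 135/140]
  20 → shelf 3 (new)  [load 20/140]
  95 → shelf 3  [load 115/140]
  45 → shelf 4 (new)  [load 45/140]
  30 → shelf 4  [load 75/140]
  95 → shelf 5 (new)  [load 95/140]
5 shelves opened.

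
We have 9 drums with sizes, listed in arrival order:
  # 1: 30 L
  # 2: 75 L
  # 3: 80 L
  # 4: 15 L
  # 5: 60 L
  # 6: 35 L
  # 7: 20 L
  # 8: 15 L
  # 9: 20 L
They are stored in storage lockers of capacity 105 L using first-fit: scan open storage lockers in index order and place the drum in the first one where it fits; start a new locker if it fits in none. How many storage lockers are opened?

4

  30 → locker 1 (new)  [load 30/105]
  75 → locker 1  [load 105/105]
  80 → locker 2 (new)  [load 80/105]
  15 → locker 2  [load 95/105]
  60 → locker 3 (new)  [load 60/105]
  35 → locker 3  [load 95/105]
  20 → locker 4 (new)  [load 20/105]
  15 → locker 4  [load 35/105]
  20 → locker 4  [load 55/105]
4 storage lockers opened.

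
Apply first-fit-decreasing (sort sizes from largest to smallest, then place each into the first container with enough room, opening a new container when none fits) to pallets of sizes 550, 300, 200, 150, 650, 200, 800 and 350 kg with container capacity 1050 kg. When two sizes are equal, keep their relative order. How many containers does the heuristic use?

4

Sorted descending: 800, 650, 550, 350, 300, 200, 200, 150.
  800 → container 1 (new)  [load 800/1050]
  650 → container 2 (new)  [load 650/1050]
  550 → container 3 (new)  [load 550/1050]
  350 → container 2  [load 1000/1050]
  300 → container 3  [load 850/1050]
  200 → container 1  [load 1000/1050]
  200 → container 3  [load 1050/1050]
  150 → container 4 (new)  [load 150/1050]
4 containers opened.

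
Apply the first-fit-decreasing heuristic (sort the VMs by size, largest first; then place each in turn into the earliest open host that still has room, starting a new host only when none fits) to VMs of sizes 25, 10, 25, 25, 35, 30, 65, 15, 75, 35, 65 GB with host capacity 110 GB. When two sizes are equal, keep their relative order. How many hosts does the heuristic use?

Sorted descending: 75, 65, 65, 35, 35, 30, 25, 25, 25, 15, 10.
  75 → host 1 (new)  [load 75/110]
  65 → host 2 (new)  [load 65/110]
  65 → host 3 (new)  [load 65/110]
  35 → host 1  [load 110/110]
  35 → host 2  [load 100/110]
  30 → host 3  [load 95/110]
  25 → host 4 (new)  [load 25/110]
  25 → host 4  [load 50/110]
  25 → host 4  [load 75/110]
  15 → host 3  [load 110/110]
  10 → host 2  [load 110/110]
4 hosts opened.

4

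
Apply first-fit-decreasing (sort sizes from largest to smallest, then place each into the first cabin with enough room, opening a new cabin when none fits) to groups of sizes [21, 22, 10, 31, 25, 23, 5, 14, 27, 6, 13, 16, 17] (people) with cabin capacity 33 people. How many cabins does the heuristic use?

8

Sorted descending: 31, 27, 25, 23, 22, 21, 17, 16, 14, 13, 10, 6, 5.
  31 → cabin 1 (new)  [load 31/33]
  27 → cabin 2 (new)  [load 27/33]
  25 → cabin 3 (new)  [load 25/33]
  23 → cabin 4 (new)  [load 23/33]
  22 → cabin 5 (new)  [load 22/33]
  21 → cabin 6 (new)  [load 21/33]
  17 → cabin 7 (new)  [load 17/33]
  16 → cabin 7  [load 33/33]
  14 → cabin 8 (new)  [load 14/33]
  13 → cabin 8  [load 27/33]
  10 → cabin 4  [load 33/33]
  6 → cabin 2  [load 33/33]
  5 → cabin 3  [load 30/33]
8 cabins opened.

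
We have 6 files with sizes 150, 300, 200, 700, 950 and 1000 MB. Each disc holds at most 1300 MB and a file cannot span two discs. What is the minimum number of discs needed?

Total = 1000 + 950 + 700 + 300 + 200 + 150 = 3300 MB.
Lower bound: ⌈3300/1300⌉ = 3 discs.
A packing using 3 discs:
  disc 1: 1000 + 300 = 1300
  disc 2: 950 + 200 + 150 = 1300
  disc 3: 700 = 700
This matches the lower bound, so 3 is optimal.

3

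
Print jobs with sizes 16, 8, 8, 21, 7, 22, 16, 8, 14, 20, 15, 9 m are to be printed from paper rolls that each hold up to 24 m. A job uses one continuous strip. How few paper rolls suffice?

Total = 22 + 21 + 20 + 16 + 16 + 15 + 14 + 9 + 8 + 8 + 8 + 7 = 164 m.
Lower bound: ⌈164/24⌉ = 7 paper rolls.
A packing using 8 paper rolls:
  roll 1: 22 = 22
  roll 2: 21 = 21
  roll 3: 20 = 20
  roll 4: 16 + 8 = 24
  roll 5: 16 + 8 = 24
  roll 6: 15 + 9 = 24
  roll 7: 14 + 8 = 22
  roll 8: 7 = 7
No arrangement into 7 paper rolls stays within capacity, so 8 is optimal.

8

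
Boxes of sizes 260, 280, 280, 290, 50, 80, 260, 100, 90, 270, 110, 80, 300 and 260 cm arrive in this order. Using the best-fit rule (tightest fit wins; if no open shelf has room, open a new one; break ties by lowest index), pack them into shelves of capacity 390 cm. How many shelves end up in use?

8

  260 → shelf 1 (new)  [load 260/390]
  280 → shelf 2 (new)  [load 280/390]
  280 → shelf 3 (new)  [load 280/390]
  290 → shelf 4 (new)  [load 290/390]
  50 → shelf 4  [load 340/390]
  80 → shelf 2  [load 360/390]
  260 → shelf 5 (new)  [load 260/390]
  100 → shelf 3  [load 380/390]
  90 → shelf 1  [load 350/390]
  270 → shelf 6 (new)  [load 270/390]
  110 → shelf 6  [load 380/390]
  80 → shelf 5  [load 340/390]
  300 → shelf 7 (new)  [load 300/390]
  260 → shelf 8 (new)  [load 260/390]
8 shelves opened.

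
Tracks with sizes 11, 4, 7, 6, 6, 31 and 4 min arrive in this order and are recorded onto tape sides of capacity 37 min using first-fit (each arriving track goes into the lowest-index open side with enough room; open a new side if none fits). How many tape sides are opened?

2

  11 → side 1 (new)  [load 11/37]
  4 → side 1  [load 15/37]
  7 → side 1  [load 22/37]
  6 → side 1  [load 28/37]
  6 → side 1  [load 34/37]
  31 → side 2 (new)  [load 31/37]
  4 → side 2  [load 35/37]
2 tape sides opened.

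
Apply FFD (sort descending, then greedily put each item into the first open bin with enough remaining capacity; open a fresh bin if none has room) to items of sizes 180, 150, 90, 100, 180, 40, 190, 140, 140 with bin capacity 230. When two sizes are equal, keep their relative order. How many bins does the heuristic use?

7

Sorted descending: 190, 180, 180, 150, 140, 140, 100, 90, 40.
  190 → bin 1 (new)  [load 190/230]
  180 → bin 2 (new)  [load 180/230]
  180 → bin 3 (new)  [load 180/230]
  150 → bin 4 (new)  [load 150/230]
  140 → bin 5 (new)  [load 140/230]
  140 → bin 6 (new)  [load 140/230]
  100 → bin 7 (new)  [load 100/230]
  90 → bin 5  [load 230/230]
  40 → bin 1  [load 230/230]
7 bins opened.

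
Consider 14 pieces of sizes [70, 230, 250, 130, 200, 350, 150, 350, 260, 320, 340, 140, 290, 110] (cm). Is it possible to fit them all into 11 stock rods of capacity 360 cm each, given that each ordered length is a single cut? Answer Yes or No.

Yes

A valid assignment using 10 stock rods:
  stock rod 1: 350 = 350
  stock rod 2: 350 = 350
  stock rod 3: 340 = 340
  stock rod 4: 320 = 320
  stock rod 5: 290 + 70 = 360
  stock rod 6: 260 = 260
  stock rod 7: 250 + 110 = 360
  stock rod 8: 230 + 130 = 360
  stock rod 9: 200 + 150 = 350
  stock rod 10: 140 = 140
That uses only 10 ≤ 11, so 11 stock rods are enough.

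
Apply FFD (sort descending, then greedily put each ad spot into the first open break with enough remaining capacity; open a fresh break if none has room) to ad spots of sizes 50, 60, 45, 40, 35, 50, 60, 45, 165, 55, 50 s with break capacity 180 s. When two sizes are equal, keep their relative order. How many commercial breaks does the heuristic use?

Sorted descending: 165, 60, 60, 55, 50, 50, 50, 45, 45, 40, 35.
  165 → break 1 (new)  [load 165/180]
  60 → break 2 (new)  [load 60/180]
  60 → break 2  [load 120/180]
  55 → break 2  [load 175/180]
  50 → break 3 (new)  [load 50/180]
  50 → break 3  [load 100/180]
  50 → break 3  [load 150/180]
  45 → break 4 (new)  [load 45/180]
  45 → break 4  [load 90/180]
  40 → break 4  [load 130/180]
  35 → break 4  [load 165/180]
4 commercial breaks opened.

4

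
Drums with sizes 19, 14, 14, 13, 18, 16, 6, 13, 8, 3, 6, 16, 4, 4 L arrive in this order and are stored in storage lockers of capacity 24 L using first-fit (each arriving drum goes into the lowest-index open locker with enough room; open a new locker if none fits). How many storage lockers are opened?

8

  19 → locker 1 (new)  [load 19/24]
  14 → locker 2 (new)  [load 14/24]
  14 → locker 3 (new)  [load 14/24]
  13 → locker 4 (new)  [load 13/24]
  18 → locker 5 (new)  [load 18/24]
  16 → locker 6 (new)  [load 16/24]
  6 → locker 2  [load 20/24]
  13 → locker 7 (new)  [load 13/24]
  8 → locker 3  [load 22/24]
  3 → locker 1  [load 22/24]
  6 → locker 4  [load 19/24]
  16 → locker 8 (new)  [load 16/24]
  4 → locker 2  [load 24/24]
  4 → locker 4  [load 23/24]
8 storage lockers opened.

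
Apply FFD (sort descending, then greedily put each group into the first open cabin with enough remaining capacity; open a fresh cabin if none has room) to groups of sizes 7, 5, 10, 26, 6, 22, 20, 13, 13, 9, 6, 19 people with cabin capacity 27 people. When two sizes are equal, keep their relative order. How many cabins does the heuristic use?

Sorted descending: 26, 22, 20, 19, 13, 13, 10, 9, 7, 6, 6, 5.
  26 → cabin 1 (new)  [load 26/27]
  22 → cabin 2 (new)  [load 22/27]
  20 → cabin 3 (new)  [load 20/27]
  19 → cabin 4 (new)  [load 19/27]
  13 → cabin 5 (new)  [load 13/27]
  13 → cabin 5  [load 26/27]
  10 → cabin 6 (new)  [load 10/27]
  9 → cabin 6  [load 19/27]
  7 → cabin 3  [load 27/27]
  6 → cabin 4  [load 25/27]
  6 → cabin 6  [load 25/27]
  5 → cabin 2  [load 27/27]
6 cabins opened.

6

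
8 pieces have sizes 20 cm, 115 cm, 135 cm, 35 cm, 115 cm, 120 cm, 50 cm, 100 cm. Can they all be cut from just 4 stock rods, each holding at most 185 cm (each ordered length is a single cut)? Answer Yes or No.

Total = 690 cm; ⌈690/185⌉ = 4.
5 pieces each exceed half the capacity and cannot share a stock rod, forcing at least 5 stock rods.
At least 5 stock rods are required, but only 4 are allowed.

No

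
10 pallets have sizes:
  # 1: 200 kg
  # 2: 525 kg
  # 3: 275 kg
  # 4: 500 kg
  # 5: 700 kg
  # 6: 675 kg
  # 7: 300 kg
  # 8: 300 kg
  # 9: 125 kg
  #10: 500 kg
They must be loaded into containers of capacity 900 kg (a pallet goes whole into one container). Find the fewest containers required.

Total = 700 + 675 + 525 + 500 + 500 + 300 + 300 + 275 + 200 + 125 = 4100 kg.
Lower bound: ⌈4100/900⌉ = 5 containers.
A packing using 5 containers:
  container 1: 700 + 200 = 900
  container 2: 675 + 125 = 800
  container 3: 525 + 300 = 825
  container 4: 500 + 300 = 800
  container 5: 500 + 275 = 775
This matches the lower bound, so 5 is optimal.

5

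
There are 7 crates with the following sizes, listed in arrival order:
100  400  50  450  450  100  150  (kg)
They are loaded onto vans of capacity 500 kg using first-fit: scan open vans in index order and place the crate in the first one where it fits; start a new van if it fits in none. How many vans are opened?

4

  100 → van 1 (new)  [load 100/500]
  400 → van 1  [load 500/500]
  50 → van 2 (new)  [load 50/500]
  450 → van 2  [load 500/500]
  450 → van 3 (new)  [load 450/500]
  100 → van 4 (new)  [load 100/500]
  150 → van 4  [load 250/500]
4 vans opened.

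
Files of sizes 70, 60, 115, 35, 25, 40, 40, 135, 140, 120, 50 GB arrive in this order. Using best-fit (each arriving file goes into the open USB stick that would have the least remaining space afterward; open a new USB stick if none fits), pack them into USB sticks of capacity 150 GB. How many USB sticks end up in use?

7

  70 → USB stick 1 (new)  [load 70/150]
  60 → USB stick 1  [load 130/150]
  115 → USB stick 2 (new)  [load 115/150]
  35 → USB stick 2  [load 150/150]
  25 → USB stick 3 (new)  [load 25/150]
  40 → USB stick 3  [load 65/150]
  40 → USB stick 3  [load 105/150]
  135 → USB stick 4 (new)  [load 135/150]
  140 → USB stick 5 (new)  [load 140/150]
  120 → USB stick 6 (new)  [load 120/150]
  50 → USB stick 7 (new)  [load 50/150]
7 USB sticks opened.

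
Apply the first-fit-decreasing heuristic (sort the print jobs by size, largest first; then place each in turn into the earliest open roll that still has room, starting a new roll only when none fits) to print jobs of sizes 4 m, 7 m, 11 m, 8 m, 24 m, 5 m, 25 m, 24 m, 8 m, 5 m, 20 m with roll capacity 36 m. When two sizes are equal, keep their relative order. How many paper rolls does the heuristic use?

Sorted descending: 25, 24, 24, 20, 11, 8, 8, 7, 5, 5, 4.
  25 → roll 1 (new)  [load 25/36]
  24 → roll 2 (new)  [load 24/36]
  24 → roll 3 (new)  [load 24/36]
  20 → roll 4 (new)  [load 20/36]
  11 → roll 1  [load 36/36]
  8 → roll 2  [load 32/36]
  8 → roll 3  [load 32/36]
  7 → roll 4  [load 27/36]
  5 → roll 4  [load 32/36]
  5 → roll 5 (new)  [load 5/36]
  4 → roll 2  [load 36/36]
5 paper rolls opened.

5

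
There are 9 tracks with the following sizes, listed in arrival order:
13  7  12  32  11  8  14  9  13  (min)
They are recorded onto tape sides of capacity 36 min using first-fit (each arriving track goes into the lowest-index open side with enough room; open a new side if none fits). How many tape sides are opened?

4

  13 → side 1 (new)  [load 13/36]
  7 → side 1  [load 20/36]
  12 → side 1  [load 32/36]
  32 → side 2 (new)  [load 32/36]
  11 → side 3 (new)  [load 11/36]
  8 → side 3  [load 19/36]
  14 → side 3  [load 33/36]
  9 → side 4 (new)  [load 9/36]
  13 → side 4  [load 22/36]
4 tape sides opened.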